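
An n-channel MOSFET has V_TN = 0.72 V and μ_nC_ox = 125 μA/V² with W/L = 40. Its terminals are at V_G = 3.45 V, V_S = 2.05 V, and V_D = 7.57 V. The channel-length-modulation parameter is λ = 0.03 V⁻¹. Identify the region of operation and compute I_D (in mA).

Saturation; I_D = 1.35 mA

V_GS = V_G − V_S = 3.45 − 2.05 = 1.4 V; V_DS = V_D − V_S = 7.57 − 2.05 = 5.52 V.
k_n = μ_nC_ox · (W/L) = 5 mA/V².
V_ov = V_GS − V_TN = 1.4 − 0.72 = 0.68 V.
Since V_DS = 5.52 V ≥ V_ov = 0.68 V, the device is in saturation.
I_D = ½ k_n V_ov² (1 + λ V_DS) = 0.5 × 5 × 0.68² × (1 + 0.03 × 5.52) = 1.35 mA.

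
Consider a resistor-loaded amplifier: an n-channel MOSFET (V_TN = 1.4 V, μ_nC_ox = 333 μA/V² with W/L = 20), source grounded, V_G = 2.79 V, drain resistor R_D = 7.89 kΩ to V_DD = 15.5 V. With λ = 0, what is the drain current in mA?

V_GS = V_G = 2.79 V, so V_ov = 2.79 − 1.4 = 1.39 V.
k_n = μ_nC_ox · (W/L) = 6.66 mA/V².
Assume saturation: I_D = ½ k_n V_ov² = 0.5 × 6.66 × 1.39² = 6.43 mA, giving V_DS = V_DD − I_D R_D = 15.5 − 6.43 × 7.89 = -35.3 V.
But -35.3 V < V_ov = 1.39 V, so the device is actually in triode.
In triode I_D = k_n[V_ov V_DS − ½ V_DS²] and I_D = (V_DD − V_DS)/R_D. Equating: 26.3 V_DS² − 74.04 V_DS + 15.5 = 0, giving V_DS = 0.228 V (the root below V_ov).
I_D = (15.5 − 0.228) / 7.89 = 1.94 mA.

I_D = 1.94 mA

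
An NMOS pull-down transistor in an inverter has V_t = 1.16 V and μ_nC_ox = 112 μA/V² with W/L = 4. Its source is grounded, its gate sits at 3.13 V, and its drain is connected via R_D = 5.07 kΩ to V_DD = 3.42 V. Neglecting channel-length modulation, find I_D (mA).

I_D = 0.529 mA

V_GS = V_G = 3.13 V, so V_ov = 3.13 − 1.16 = 1.97 V.
k_n = μ_nC_ox · (W/L) = 0.448 mA/V².
Assume saturation: I_D = ½ k_n V_ov² = 0.5 × 0.448 × 1.97² = 0.869 mA, giving V_DS = V_DD − I_D R_D = 3.42 − 0.869 × 5.07 = -0.987 V.
But -0.987 V < V_ov = 1.97 V, so the device is actually in triode.
In triode I_D = k_n[V_ov V_DS − ½ V_DS²] and I_D = (V_DD − V_DS)/R_D. Equating: 1.14 V_DS² − 5.475 V_DS + 3.42 = 0, giving V_DS = 0.738 V (the root below V_ov).
I_D = (3.42 − 0.738) / 5.07 = 0.529 mA.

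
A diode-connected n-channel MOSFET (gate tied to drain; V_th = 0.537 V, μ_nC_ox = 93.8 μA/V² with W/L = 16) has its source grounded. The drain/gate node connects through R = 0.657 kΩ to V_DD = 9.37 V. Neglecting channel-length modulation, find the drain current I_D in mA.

With gate tied to drain, V_GS = V_DS ≥ V_GS − V_th, so the device is in saturation.
k_n = μ_nC_ox · (W/L) = 1.501 mA/V².
KCL at the drain: ½ k_n (V_GS − V_th)² = (V_DD − V_GS)/R.
Let x = V_GS − 0.537. Then 0.493 x² + x − 8.833 = 0, giving x = 3.34 V (positive root), so V_GS = 3.88 V.
I_D = (V_DD − V_GS)/R = (9.37 − 3.88) / 0.657 = 8.36 mA.

I_D = 8.36 mA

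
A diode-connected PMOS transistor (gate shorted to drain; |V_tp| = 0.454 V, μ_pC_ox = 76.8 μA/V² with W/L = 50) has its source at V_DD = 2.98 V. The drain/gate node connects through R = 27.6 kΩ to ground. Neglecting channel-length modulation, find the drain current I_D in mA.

I_D = 0.0839 mA

With gate tied to drain, V_SG = V_SD ≥ V_SG − |V_tp|, so the device is in saturation.
k_p = μ_pC_ox · (W/L) = 3.84 mA/V².
KCL at the drain: ½ k_p (V_SG − |V_tp|)² = (V_DD − V_SG)/R.
Let x = V_SG − 0.454. Then 53 x² + x − 2.526 = 0, giving x = 0.209 V (positive root), so V_SG = 0.663 V.
I_D = (V_DD − V_SG)/R = (2.98 − 0.663) / 27.6 = 0.0839 mA.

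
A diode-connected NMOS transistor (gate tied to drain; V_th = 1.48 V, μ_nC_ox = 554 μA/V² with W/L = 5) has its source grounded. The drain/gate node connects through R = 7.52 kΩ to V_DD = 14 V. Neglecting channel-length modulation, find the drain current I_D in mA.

With gate tied to drain, V_GS = V_DS ≥ V_GS − V_th, so the device is in saturation.
k_n = μ_nC_ox · (W/L) = 2.77 mA/V².
KCL at the drain: ½ k_n (V_GS − V_th)² = (V_DD − V_GS)/R.
Let x = V_GS − 1.48. Then 10.4 x² + x − 12.52 = 0, giving x = 1.05 V (positive root), so V_GS = 2.53 V.
I_D = (V_DD − V_GS)/R = (14 − 2.53) / 7.52 = 1.53 mA.

I_D = 1.53 mA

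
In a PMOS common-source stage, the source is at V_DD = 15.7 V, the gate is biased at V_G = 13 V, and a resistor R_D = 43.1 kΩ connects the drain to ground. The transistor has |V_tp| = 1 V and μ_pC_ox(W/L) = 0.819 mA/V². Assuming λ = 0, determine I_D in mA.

V_SG = V_DD − V_G = 15.7 − 13 = 2.7 V, so V_ov = 2.7 − 1 = 1.7 V.
Assume saturation: I_D = ½ k_p V_ov² = 0.5 × 0.819 × 1.7² = 1.18 mA, giving V_SD = V_DD − I_D R_D = 15.7 − 1.18 × 43.1 = -35.3 V.
But -35.3 V < V_ov = 1.7 V, so the device is actually in triode.
In triode I_D = k_p[V_ov V_SD − ½ V_SD²] and I_D = (V_DD − V_SD)/R_D. Equating: 17.6 V_SD² − 61.01 V_SD + 15.7 = 0, giving V_SD = 0.28 V (the root below V_ov).
I_D = (15.7 − 0.28) / 43.1 = 0.358 mA.

I_D = 0.358 mA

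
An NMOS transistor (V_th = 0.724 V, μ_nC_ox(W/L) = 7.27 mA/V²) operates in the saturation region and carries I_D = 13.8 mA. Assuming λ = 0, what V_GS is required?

V_GS = 2.67 V

In saturation I_D = ½ k_n (V_GS − V_th)², so V_GS − V_th = √(2 I_D / k_n) = √(2 × 13.8 / 7.27) = 1.95 V.
V_GS = 0.724 + 1.95 = 2.67 V.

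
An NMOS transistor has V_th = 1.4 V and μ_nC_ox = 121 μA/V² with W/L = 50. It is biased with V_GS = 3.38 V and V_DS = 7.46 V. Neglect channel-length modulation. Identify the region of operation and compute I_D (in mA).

k_n = μ_nC_ox · (W/L) = 6.05 mA/V².
V_ov = V_GS − V_th = 3.38 − 1.4 = 1.98 V.
Since V_DS = 7.46 V ≥ V_ov = 1.98 V, the device is in saturation.
I_D = ½ k_n V_ov² = 0.5 × 6.05 × 1.98² = 11.9 mA.

Saturation; I_D = 11.9 mA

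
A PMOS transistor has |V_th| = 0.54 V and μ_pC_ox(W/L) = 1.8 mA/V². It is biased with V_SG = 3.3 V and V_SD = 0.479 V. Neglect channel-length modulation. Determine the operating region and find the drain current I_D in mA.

Triode; I_D = 2.17 mA

V_ov = V_SG − |V_th| = 3.3 − 0.54 = 2.76 V.
Since V_SD = 0.479 V < V_ov = 2.76 V, the device is in the triode region.
I_D = k_p [V_ov · V_SD − ½ V_SD²] = 1.8 × [2.76 × 0.479 − 0.5 × 0.479²] = 2.17 mA.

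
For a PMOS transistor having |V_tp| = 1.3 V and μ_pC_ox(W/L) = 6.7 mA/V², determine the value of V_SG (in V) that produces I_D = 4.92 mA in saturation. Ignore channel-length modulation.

In saturation I_D = ½ k_p (V_SG − |V_tp|)², so V_SG − |V_tp| = √(2 I_D / k_p) = √(2 × 4.92 / 6.7) = 1.21 V.
V_SG = 1.3 + 1.21 = 2.51 V.

V_SG = 2.51 V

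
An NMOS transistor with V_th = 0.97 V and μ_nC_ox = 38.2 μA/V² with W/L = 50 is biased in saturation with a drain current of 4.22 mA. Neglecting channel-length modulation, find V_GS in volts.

k_n = μ_nC_ox · (W/L) = 1.91 mA/V².
In saturation I_D = ½ k_n (V_GS − V_th)², so V_GS − V_th = √(2 I_D / k_n) = √(2 × 4.22 / 1.91) = 2.1 V.
V_GS = 0.97 + 2.1 = 3.07 V.

V_GS = 3.07 V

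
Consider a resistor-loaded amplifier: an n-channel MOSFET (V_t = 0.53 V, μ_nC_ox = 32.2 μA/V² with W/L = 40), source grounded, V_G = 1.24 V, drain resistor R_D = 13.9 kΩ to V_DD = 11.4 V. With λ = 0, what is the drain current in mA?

I_D = 0.325 mA

V_GS = V_G = 1.24 V, so V_ov = 1.24 − 0.53 = 0.71 V.
k_n = μ_nC_ox · (W/L) = 1.288 mA/V².
Assume saturation: I_D = ½ k_n V_ov² = 0.5 × 1.288 × 0.71² = 0.325 mA, giving V_DS = V_DD − I_D R_D = 11.4 − 0.325 × 13.9 = 6.89 V.
V_DS = 6.89 V ≥ V_ov = 0.71 V, confirming saturation.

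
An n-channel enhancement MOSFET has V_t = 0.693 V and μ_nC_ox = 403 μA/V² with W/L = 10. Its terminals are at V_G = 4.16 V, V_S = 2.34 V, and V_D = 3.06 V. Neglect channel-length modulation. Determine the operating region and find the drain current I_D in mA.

V_GS = V_G − V_S = 4.16 − 2.34 = 1.82 V; V_DS = V_D − V_S = 3.06 − 2.34 = 0.72 V.
k_n = μ_nC_ox · (W/L) = 4.03 mA/V².
V_ov = V_GS − V_t = 1.82 − 0.693 = 1.13 V.
Since V_DS = 0.72 V < V_ov = 1.13 V, the device is in the triode region.
I_D = k_n [V_ov · V_DS − ½ V_DS²] = 4.03 × [1.13 × 0.72 − 0.5 × 0.72²] = 2.23 mA.

Triode; I_D = 2.23 mA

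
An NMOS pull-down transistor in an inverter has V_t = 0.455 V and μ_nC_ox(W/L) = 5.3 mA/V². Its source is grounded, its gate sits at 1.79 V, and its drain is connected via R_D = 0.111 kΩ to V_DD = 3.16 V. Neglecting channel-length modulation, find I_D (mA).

V_GS = V_G = 1.79 V, so V_ov = 1.79 − 0.455 = 1.33 V.
Assume saturation: I_D = ½ k_n V_ov² = 0.5 × 5.3 × 1.33² = 4.72 mA, giving V_DS = V_DD − I_D R_D = 3.16 − 4.72 × 0.111 = 2.64 V.
V_DS = 2.64 V ≥ V_ov = 1.33 V, confirming saturation.

I_D = 4.72 mA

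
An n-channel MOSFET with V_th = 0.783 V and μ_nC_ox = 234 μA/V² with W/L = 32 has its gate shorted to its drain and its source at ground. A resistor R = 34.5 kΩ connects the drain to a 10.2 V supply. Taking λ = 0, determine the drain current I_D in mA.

With gate tied to drain, V_GS = V_DS ≥ V_GS − V_th, so the device is in saturation.
k_n = μ_nC_ox · (W/L) = 7.488 mA/V².
KCL at the drain: ½ k_n (V_GS − V_th)² = (V_DD − V_GS)/R.
Let x = V_GS − 0.783. Then 129 x² + x − 9.417 = 0, giving x = 0.266 V (positive root), so V_GS = 1.05 V.
I_D = (V_DD − V_GS)/R = (10.2 − 1.05) / 34.5 = 0.265 mA.

I_D = 0.265 mA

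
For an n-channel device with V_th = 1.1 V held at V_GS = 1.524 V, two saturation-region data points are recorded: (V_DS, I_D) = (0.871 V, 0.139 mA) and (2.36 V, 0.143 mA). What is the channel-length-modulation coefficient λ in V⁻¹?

λ = 0.0197 V⁻¹

With V_GS fixed, I_D ∝ (1 + λ V_DS) in saturation, so I_D2/I_D1 = (1 + λ V_DS2)/(1 + λ V_DS1).
0.143/0.139 = 1.029 = (1 + 2.36 λ)/(1 + 0.871 λ).
Solving: λ (I_D1 V_DS2 − I_D2 V_DS1) = I_D2 − I_D1, so λ = (0.143 − 0.139) / (0.139 × 2.36 − 0.143 × 0.871) = 0.004 / 0.203 = 0.0197 V⁻¹.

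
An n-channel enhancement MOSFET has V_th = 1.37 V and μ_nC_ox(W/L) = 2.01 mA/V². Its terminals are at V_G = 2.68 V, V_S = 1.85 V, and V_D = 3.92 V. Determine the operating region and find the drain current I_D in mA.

Cutoff; I_D = 0 mA

V_GS = V_G − V_S = 2.68 − 1.85 = 0.83 V; V_DS = V_D − V_S = 3.92 − 1.85 = 2.07 V.
V_GS = 0.83 V < V_th = 1.37 V, so the transistor is in cutoff.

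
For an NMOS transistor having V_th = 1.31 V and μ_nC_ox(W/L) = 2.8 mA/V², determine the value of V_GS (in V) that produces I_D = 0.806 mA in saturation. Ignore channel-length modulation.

V_GS = 2.07 V

In saturation I_D = ½ k_n (V_GS − V_th)², so V_GS − V_th = √(2 I_D / k_n) = √(2 × 0.806 / 2.8) = 0.759 V.
V_GS = 1.31 + 0.759 = 2.07 V.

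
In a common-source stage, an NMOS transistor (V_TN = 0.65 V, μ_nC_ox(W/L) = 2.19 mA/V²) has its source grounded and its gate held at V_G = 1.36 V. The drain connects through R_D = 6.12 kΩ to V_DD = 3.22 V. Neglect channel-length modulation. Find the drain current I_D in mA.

V_GS = V_G = 1.36 V, so V_ov = 1.36 − 0.65 = 0.71 V.
Assume saturation: I_D = ½ k_n V_ov² = 0.5 × 2.19 × 0.71² = 0.552 mA, giving V_DS = V_DD − I_D R_D = 3.22 − 0.552 × 6.12 = -0.158 V.
But -0.158 V < V_ov = 0.71 V, so the device is actually in triode.
In triode I_D = k_n[V_ov V_DS − ½ V_DS²] and I_D = (V_DD − V_DS)/R_D. Equating: 6.7 V_DS² − 10.52 V_DS + 3.22 = 0, giving V_DS = 0.417 V (the root below V_ov).
I_D = (3.22 − 0.417) / 6.12 = 0.458 mA.

I_D = 0.458 mA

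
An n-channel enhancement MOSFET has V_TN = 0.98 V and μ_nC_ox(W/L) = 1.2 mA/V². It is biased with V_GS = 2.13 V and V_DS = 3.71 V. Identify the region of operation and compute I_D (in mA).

Saturation; I_D = 0.793 mA

V_ov = V_GS − V_TN = 2.13 − 0.98 = 1.15 V.
Since V_DS = 3.71 V ≥ V_ov = 1.15 V, the device is in saturation.
I_D = ½ k_n V_ov² = 0.5 × 1.2 × 1.15² = 0.793 mA.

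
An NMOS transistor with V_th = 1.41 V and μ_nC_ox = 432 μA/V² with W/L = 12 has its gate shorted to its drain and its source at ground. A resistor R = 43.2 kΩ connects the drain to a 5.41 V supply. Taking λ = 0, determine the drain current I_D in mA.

With gate tied to drain, V_GS = V_DS ≥ V_GS − V_th, so the device is in saturation.
k_n = μ_nC_ox · (W/L) = 5.184 mA/V².
KCL at the drain: ½ k_n (V_GS − V_th)² = (V_DD − V_GS)/R.
Let x = V_GS − 1.41. Then 112 x² + x − 4 = 0, giving x = 0.185 V (positive root), so V_GS = 1.59 V.
I_D = (V_DD − V_GS)/R = (5.41 − 1.59) / 43.2 = 0.0883 mA.

I_D = 0.0883 mA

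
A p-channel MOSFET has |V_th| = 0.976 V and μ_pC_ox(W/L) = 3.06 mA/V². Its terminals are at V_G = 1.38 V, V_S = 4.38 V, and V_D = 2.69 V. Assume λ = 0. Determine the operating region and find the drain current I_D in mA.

Triode; I_D = 6.10 mA

V_SG = V_S − V_G = 4.38 − 1.38 = 3 V; V_SD = V_S − V_D = 4.38 − 2.69 = 1.69 V.
V_ov = V_SG − |V_th| = 3 − 0.976 = 2.02 V.
Since V_SD = 1.69 V < V_ov = 2.02 V, the device is in the triode region.
I_D = k_p [V_ov · V_SD − ½ V_SD²] = 3.06 × [2.02 × 1.69 − 0.5 × 1.69²] = 6.1 mA.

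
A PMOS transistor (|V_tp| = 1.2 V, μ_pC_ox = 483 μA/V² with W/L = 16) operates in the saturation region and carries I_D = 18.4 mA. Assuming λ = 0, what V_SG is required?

k_p = μ_pC_ox · (W/L) = 7.728 mA/V².
In saturation I_D = ½ k_p (V_SG − |V_tp|)², so V_SG − |V_tp| = √(2 I_D / k_p) = √(2 × 18.4 / 7.728) = 2.18 V.
V_SG = 1.2 + 2.18 = 3.38 V.

V_SG = 3.38 V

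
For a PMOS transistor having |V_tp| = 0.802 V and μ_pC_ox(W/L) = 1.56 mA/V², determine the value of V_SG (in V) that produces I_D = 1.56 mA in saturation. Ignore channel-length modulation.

V_SG = 2.22 V

In saturation I_D = ½ k_p (V_SG − |V_tp|)², so V_SG − |V_tp| = √(2 I_D / k_p) = √(2 × 1.56 / 1.56) = 1.41 V.
V_SG = 0.802 + 1.41 = 2.22 V.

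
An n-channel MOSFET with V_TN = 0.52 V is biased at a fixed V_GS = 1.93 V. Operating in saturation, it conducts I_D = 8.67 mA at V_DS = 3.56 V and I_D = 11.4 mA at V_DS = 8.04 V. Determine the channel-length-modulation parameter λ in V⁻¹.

With V_GS fixed, I_D ∝ (1 + λ V_DS) in saturation, so I_D2/I_D1 = (1 + λ V_DS2)/(1 + λ V_DS1).
11.4/8.67 = 1.315 = (1 + 8.04 λ)/(1 + 3.56 λ).
Solving: λ (I_D1 V_DS2 − I_D2 V_DS1) = I_D2 − I_D1, so λ = (11.4 − 8.67) / (8.67 × 8.04 − 11.4 × 3.56) = 2.73 / 29.1 = 0.0937 V⁻¹.

λ = 0.0937 V⁻¹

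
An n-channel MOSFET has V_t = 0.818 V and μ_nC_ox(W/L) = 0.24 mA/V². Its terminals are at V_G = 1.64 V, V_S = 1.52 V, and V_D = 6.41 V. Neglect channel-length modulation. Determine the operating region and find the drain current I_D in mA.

V_GS = V_G − V_S = 1.64 − 1.52 = 0.12 V; V_DS = V_D − V_S = 6.41 − 1.52 = 4.89 V.
V_GS = 0.12 V < V_t = 0.818 V, so the transistor is in cutoff.

Cutoff; I_D = 0 mA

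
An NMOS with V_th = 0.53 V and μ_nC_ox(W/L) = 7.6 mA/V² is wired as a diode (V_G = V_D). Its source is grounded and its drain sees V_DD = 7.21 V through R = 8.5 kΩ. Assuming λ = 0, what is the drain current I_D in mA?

With gate tied to drain, V_GS = V_DS ≥ V_GS − V_th, so the device is in saturation.
KCL at the drain: ½ k_n (V_GS − V_th)² = (V_DD − V_GS)/R.
Let x = V_GS − 0.53. Then 32.3 x² + x − 6.68 = 0, giving x = 0.44 V (positive root), so V_GS = 0.97 V.
I_D = (V_DD − V_GS)/R = (7.21 − 0.97) / 8.5 = 0.734 mA.

I_D = 0.734 mA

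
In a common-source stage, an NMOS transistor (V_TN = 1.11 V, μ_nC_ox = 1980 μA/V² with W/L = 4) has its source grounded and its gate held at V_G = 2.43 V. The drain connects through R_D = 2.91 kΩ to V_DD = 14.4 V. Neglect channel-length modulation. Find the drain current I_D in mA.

I_D = 4.75 mA

V_GS = V_G = 2.43 V, so V_ov = 2.43 − 1.11 = 1.32 V.
k_n = μ_nC_ox · (W/L) = 7.92 mA/V².
Assume saturation: I_D = ½ k_n V_ov² = 0.5 × 7.92 × 1.32² = 6.9 mA, giving V_DS = V_DD − I_D R_D = 14.4 − 6.9 × 2.91 = -5.68 V.
But -5.68 V < V_ov = 1.32 V, so the device is actually in triode.
In triode I_D = k_n[V_ov V_DS − ½ V_DS²] and I_D = (V_DD − V_DS)/R_D. Equating: 11.5 V_DS² − 31.42 V_DS + 14.4 = 0, giving V_DS = 0.583 V (the root below V_ov).
I_D = (14.4 − 0.583) / 2.91 = 4.75 mA.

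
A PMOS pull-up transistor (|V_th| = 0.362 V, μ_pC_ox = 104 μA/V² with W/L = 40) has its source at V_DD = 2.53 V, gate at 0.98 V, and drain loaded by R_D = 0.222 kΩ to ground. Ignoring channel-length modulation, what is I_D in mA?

V_SG = V_DD − V_G = 2.53 − 0.98 = 1.55 V, so V_ov = 1.55 − 0.362 = 1.19 V.
k_p = μ_pC_ox · (W/L) = 4.16 mA/V².
Assume saturation: I_D = ½ k_p V_ov² = 0.5 × 4.16 × 1.19² = 2.94 mA, giving V_SD = V_DD − I_D R_D = 2.53 − 2.94 × 0.222 = 1.88 V.
V_SD = 1.88 V ≥ V_ov = 1.19 V, confirming saturation.

I_D = 2.94 mA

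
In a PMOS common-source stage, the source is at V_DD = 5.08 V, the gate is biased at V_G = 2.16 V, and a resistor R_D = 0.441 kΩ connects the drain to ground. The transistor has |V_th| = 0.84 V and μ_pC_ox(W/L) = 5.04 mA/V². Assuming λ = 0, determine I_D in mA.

V_SG = V_DD − V_G = 5.08 − 2.16 = 2.92 V, so V_ov = 2.92 − 0.84 = 2.08 V.
Assume saturation: I_D = ½ k_p V_ov² = 0.5 × 5.04 × 2.08² = 10.9 mA, giving V_SD = V_DD − I_D R_D = 5.08 − 10.9 × 0.441 = 0.272 V.
But 0.272 V < V_ov = 2.08 V, so the device is actually in triode.
In triode I_D = k_p[V_ov V_SD − ½ V_SD²] and I_D = (V_DD − V_SD)/R_D. Equating: 1.11 V_SD² − 5.623 V_SD + 5.08 = 0, giving V_SD = 1.18 V (the root below V_ov).
I_D = (5.08 − 1.18) / 0.441 = 8.85 mA.

I_D = 8.85 mA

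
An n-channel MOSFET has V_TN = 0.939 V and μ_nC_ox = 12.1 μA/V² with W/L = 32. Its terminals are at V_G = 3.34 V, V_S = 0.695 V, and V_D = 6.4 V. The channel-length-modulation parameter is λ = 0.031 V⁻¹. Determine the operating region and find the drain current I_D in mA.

V_GS = V_G − V_S = 3.34 − 0.695 = 2.65 V; V_DS = V_D − V_S = 6.4 − 0.695 = 5.71 V.
k_n = μ_nC_ox · (W/L) = 0.3872 mA/V².
V_ov = V_GS − V_TN = 2.65 − 0.939 = 1.71 V.
Since V_DS = 5.71 V ≥ V_ov = 1.71 V, the device is in saturation.
I_D = ½ k_n V_ov² (1 + λ V_DS) = 0.5 × 0.3872 × 1.71² × (1 + 0.031 × 5.71) = 0.663 mA.

Saturation; I_D = 0.663 mA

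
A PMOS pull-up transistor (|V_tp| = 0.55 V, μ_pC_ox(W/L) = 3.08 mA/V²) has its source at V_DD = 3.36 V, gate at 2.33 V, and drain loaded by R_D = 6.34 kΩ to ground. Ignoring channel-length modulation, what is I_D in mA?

V_SG = V_DD − V_G = 3.36 − 2.33 = 1.03 V, so V_ov = 1.03 − 0.55 = 0.48 V.
Assume saturation: I_D = ½ k_p V_ov² = 0.5 × 3.08 × 0.48² = 0.355 mA, giving V_SD = V_DD − I_D R_D = 3.36 − 0.355 × 6.34 = 1.11 V.
V_SD = 1.11 V ≥ V_ov = 0.48 V, confirming saturation.

I_D = 0.355 mA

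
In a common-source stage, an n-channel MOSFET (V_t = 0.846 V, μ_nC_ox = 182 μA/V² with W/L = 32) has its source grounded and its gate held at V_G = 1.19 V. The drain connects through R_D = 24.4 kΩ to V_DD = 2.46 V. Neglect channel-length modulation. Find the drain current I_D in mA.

I_D = 0.0986 mA

V_GS = V_G = 1.19 V, so V_ov = 1.19 − 0.846 = 0.344 V.
k_n = μ_nC_ox · (W/L) = 5.824 mA/V².
Assume saturation: I_D = ½ k_n V_ov² = 0.5 × 5.824 × 0.344² = 0.345 mA, giving V_DS = V_DD − I_D R_D = 2.46 − 0.345 × 24.4 = -5.95 V.
But -5.95 V < V_ov = 0.344 V, so the device is actually in triode.
In triode I_D = k_n[V_ov V_DS − ½ V_DS²] and I_D = (V_DD − V_DS)/R_D. Equating: 71.1 V_DS² − 49.88 V_DS + 2.46 = 0, giving V_DS = 0.0534 V (the root below V_ov).
I_D = (2.46 − 0.0534) / 24.4 = 0.0986 mA.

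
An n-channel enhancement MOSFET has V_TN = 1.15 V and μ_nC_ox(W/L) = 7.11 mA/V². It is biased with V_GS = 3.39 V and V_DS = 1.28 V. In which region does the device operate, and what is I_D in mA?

V_ov = V_GS − V_TN = 3.39 − 1.15 = 2.24 V.
Since V_DS = 1.28 V < V_ov = 2.24 V, the device is in the triode region.
I_D = k_n [V_ov · V_DS − ½ V_DS²] = 7.11 × [2.24 × 1.28 − 0.5 × 1.28²] = 14.6 mA.

Triode; I_D = 14.6 mA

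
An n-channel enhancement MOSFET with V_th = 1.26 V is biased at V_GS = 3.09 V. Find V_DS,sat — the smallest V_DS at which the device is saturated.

V_DS,sat = 1.83 V

The boundary between triode and saturation is V_DS = V_GS − V_th = V_ov.
V_ov = 3.09 − 1.26 = 1.83 V.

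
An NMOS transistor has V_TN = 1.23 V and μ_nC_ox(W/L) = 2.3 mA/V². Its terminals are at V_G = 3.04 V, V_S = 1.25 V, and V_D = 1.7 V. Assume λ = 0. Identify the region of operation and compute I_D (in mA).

V_GS = V_G − V_S = 3.04 − 1.25 = 1.79 V; V_DS = V_D − V_S = 1.7 − 1.25 = 0.45 V.
V_ov = V_GS − V_TN = 1.79 − 1.23 = 0.56 V.
Since V_DS = 0.45 V < V_ov = 0.56 V, the device is in the triode region.
I_D = k_n [V_ov · V_DS − ½ V_DS²] = 2.3 × [0.56 × 0.45 − 0.5 × 0.45²] = 0.347 mA.

Triode; I_D = 0.347 mA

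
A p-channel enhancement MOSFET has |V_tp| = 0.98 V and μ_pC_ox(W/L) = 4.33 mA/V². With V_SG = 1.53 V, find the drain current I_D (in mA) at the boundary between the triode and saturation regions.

I_D = 0.655 mA

At the boundary V_SD = V_ov = V_SG − |V_tp| = 1.53 − 0.98 = 0.55 V.
I_D = ½ k_p V_ov² = 0.5 × 4.33 × 0.55² = 0.655 mA.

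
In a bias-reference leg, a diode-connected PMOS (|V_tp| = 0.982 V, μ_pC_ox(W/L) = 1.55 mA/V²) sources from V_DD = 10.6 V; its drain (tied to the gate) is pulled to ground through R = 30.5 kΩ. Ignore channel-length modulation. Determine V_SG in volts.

With gate tied to drain, V_SG = V_SD ≥ V_SG − |V_tp|, so the device is in saturation.
KCL at the drain: ½ k_p (V_SG − |V_tp|)² = (V_DD − V_SG)/R.
Let x = V_SG − 0.982. Then 23.6 x² + x − 9.618 = 0, giving x = 0.617 V (positive root), so V_SG = 1.6 V.
I_D = (V_DD − V_SG)/R = (10.6 − 1.6) / 30.5 = 0.295 mA.

V_SG = 1.60 V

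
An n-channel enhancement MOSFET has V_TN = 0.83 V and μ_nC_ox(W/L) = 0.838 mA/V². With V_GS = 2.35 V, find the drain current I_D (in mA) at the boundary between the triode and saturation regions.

At the boundary V_DS = V_ov = V_GS − V_TN = 2.35 − 0.83 = 1.52 V.
I_D = ½ k_n V_ov² = 0.5 × 0.838 × 1.52² = 0.968 mA.

I_D = 0.968 mA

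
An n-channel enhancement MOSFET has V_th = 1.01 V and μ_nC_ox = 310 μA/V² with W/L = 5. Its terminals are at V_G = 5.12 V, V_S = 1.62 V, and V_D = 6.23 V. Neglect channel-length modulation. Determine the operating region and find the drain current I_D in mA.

Saturation; I_D = 4.81 mA

V_GS = V_G − V_S = 5.12 − 1.62 = 3.5 V; V_DS = V_D − V_S = 6.23 − 1.62 = 4.61 V.
k_n = μ_nC_ox · (W/L) = 1.55 mA/V².
V_ov = V_GS − V_th = 3.5 − 1.01 = 2.49 V.
Since V_DS = 4.61 V ≥ V_ov = 2.49 V, the device is in saturation.
I_D = ½ k_n V_ov² = 0.5 × 1.55 × 2.49² = 4.81 mA.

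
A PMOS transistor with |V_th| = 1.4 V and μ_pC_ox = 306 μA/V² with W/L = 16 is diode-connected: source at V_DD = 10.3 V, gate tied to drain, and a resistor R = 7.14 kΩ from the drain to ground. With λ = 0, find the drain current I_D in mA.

I_D = 1.15 mA

With gate tied to drain, V_SG = V_SD ≥ V_SG − |V_th|, so the device is in saturation.
k_p = μ_pC_ox · (W/L) = 4.896 mA/V².
KCL at the drain: ½ k_p (V_SG − |V_th|)² = (V_DD − V_SG)/R.
Let x = V_SG − 1.4. Then 17.5 x² + x − 8.9 = 0, giving x = 0.686 V (positive root), so V_SG = 2.09 V.
I_D = (V_DD − V_SG)/R = (10.3 − 2.09) / 7.14 = 1.15 mA.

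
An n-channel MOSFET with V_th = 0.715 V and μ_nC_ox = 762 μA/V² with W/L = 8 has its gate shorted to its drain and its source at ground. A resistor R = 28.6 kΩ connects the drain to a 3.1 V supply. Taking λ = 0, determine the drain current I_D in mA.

I_D = 0.0778 mA

With gate tied to drain, V_GS = V_DS ≥ V_GS − V_th, so the device is in saturation.
k_n = μ_nC_ox · (W/L) = 6.096 mA/V².
KCL at the drain: ½ k_n (V_GS − V_th)² = (V_DD − V_GS)/R.
Let x = V_GS − 0.715. Then 87.2 x² + x − 2.385 = 0, giving x = 0.16 V (positive root), so V_GS = 0.875 V.
I_D = (V_DD − V_GS)/R = (3.1 − 0.875) / 28.6 = 0.0778 mA.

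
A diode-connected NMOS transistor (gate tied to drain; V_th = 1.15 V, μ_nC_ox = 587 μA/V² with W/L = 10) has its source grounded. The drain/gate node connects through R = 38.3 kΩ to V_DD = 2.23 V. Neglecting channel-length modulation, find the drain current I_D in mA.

I_D = 0.0258 mA

With gate tied to drain, V_GS = V_DS ≥ V_GS − V_th, so the device is in saturation.
k_n = μ_nC_ox · (W/L) = 5.87 mA/V².
KCL at the drain: ½ k_n (V_GS − V_th)² = (V_DD − V_GS)/R.
Let x = V_GS − 1.15. Then 112 x² + x − 1.08 = 0, giving x = 0.0937 V (positive root), so V_GS = 1.24 V.
I_D = (V_DD − V_GS)/R = (2.23 − 1.24) / 38.3 = 0.0258 mA.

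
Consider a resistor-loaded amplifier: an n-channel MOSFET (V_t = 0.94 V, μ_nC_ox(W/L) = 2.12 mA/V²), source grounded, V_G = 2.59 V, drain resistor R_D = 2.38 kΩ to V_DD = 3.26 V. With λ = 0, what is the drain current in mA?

I_D = 1.21 mA

V_GS = V_G = 2.59 V, so V_ov = 2.59 − 0.94 = 1.65 V.
Assume saturation: I_D = ½ k_n V_ov² = 0.5 × 2.12 × 1.65² = 2.89 mA, giving V_DS = V_DD − I_D R_D = 3.26 − 2.89 × 2.38 = -3.61 V.
But -3.61 V < V_ov = 1.65 V, so the device is actually in triode.
In triode I_D = k_n[V_ov V_DS − ½ V_DS²] and I_D = (V_DD − V_DS)/R_D. Equating: 2.52 V_DS² − 9.325 V_DS + 3.26 = 0, giving V_DS = 0.391 V (the root below V_ov).
I_D = (3.26 − 0.391) / 2.38 = 1.21 mA.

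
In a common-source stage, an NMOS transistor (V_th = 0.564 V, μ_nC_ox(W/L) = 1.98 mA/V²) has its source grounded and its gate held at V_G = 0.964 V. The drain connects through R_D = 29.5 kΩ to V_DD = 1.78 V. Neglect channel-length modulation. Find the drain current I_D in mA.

I_D = 0.0576 mA

V_GS = V_G = 0.964 V, so V_ov = 0.964 − 0.564 = 0.4 V.
Assume saturation: I_D = ½ k_n V_ov² = 0.5 × 1.98 × 0.4² = 0.158 mA, giving V_DS = V_DD − I_D R_D = 1.78 − 0.158 × 29.5 = -2.89 V.
But -2.89 V < V_ov = 0.4 V, so the device is actually in triode.
In triode I_D = k_n[V_ov V_DS − ½ V_DS²] and I_D = (V_DD − V_DS)/R_D. Equating: 29.2 V_DS² − 24.36 V_DS + 1.78 = 0, giving V_DS = 0.0809 V (the root below V_ov).
I_D = (1.78 − 0.0809) / 29.5 = 0.0576 mA.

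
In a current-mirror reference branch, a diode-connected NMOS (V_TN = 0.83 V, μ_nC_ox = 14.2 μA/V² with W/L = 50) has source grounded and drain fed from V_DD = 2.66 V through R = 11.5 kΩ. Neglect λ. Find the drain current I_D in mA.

I_D = 0.111 mA

With gate tied to drain, V_GS = V_DS ≥ V_GS − V_TN, so the device is in saturation.
k_n = μ_nC_ox · (W/L) = 0.71 mA/V².
KCL at the drain: ½ k_n (V_GS − V_TN)² = (V_DD − V_GS)/R.
Let x = V_GS − 0.83. Then 4.08 x² + x − 1.83 = 0, giving x = 0.558 V (positive root), so V_GS = 1.39 V.
I_D = (V_DD − V_GS)/R = (2.66 − 1.39) / 11.5 = 0.111 mA.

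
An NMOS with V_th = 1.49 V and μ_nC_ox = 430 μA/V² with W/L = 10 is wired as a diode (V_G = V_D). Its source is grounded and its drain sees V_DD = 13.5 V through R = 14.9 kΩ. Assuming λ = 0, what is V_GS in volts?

V_GS = 2.09 V

With gate tied to drain, V_GS = V_DS ≥ V_GS − V_th, so the device is in saturation.
k_n = μ_nC_ox · (W/L) = 4.3 mA/V².
KCL at the drain: ½ k_n (V_GS − V_th)² = (V_DD − V_GS)/R.
Let x = V_GS − 1.49. Then 32 x² + x − 12.01 = 0, giving x = 0.597 V (positive root), so V_GS = 2.09 V.
I_D = (V_DD − V_GS)/R = (13.5 − 2.09) / 14.9 = 0.766 mA.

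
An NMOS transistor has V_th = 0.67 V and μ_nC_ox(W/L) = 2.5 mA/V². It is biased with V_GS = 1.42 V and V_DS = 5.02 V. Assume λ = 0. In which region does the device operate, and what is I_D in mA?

V_ov = V_GS − V_th = 1.42 − 0.67 = 0.75 V.
Since V_DS = 5.02 V ≥ V_ov = 0.75 V, the device is in saturation.
I_D = ½ k_n V_ov² = 0.5 × 2.5 × 0.75² = 0.703 mA.

Saturation; I_D = 0.703 mA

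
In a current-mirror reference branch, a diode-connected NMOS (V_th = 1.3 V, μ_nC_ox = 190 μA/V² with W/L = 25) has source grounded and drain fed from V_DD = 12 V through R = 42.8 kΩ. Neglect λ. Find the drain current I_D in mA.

With gate tied to drain, V_GS = V_DS ≥ V_GS − V_th, so the device is in saturation.
k_n = μ_nC_ox · (W/L) = 4.75 mA/V².
KCL at the drain: ½ k_n (V_GS − V_th)² = (V_DD − V_GS)/R.
Let x = V_GS − 1.3. Then 102 x² + x − 10.7 = 0, giving x = 0.32 V (positive root), so V_GS = 1.62 V.
I_D = (V_DD − V_GS)/R = (12 − 1.62) / 42.8 = 0.243 mA.

I_D = 0.243 mA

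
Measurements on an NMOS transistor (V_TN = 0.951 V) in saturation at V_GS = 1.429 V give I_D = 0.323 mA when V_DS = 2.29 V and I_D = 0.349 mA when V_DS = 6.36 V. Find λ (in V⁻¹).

λ = 0.0207 V⁻¹

With V_GS fixed, I_D ∝ (1 + λ V_DS) in saturation, so I_D2/I_D1 = (1 + λ V_DS2)/(1 + λ V_DS1).
0.349/0.323 = 1.08 = (1 + 6.36 λ)/(1 + 2.29 λ).
Solving: λ (I_D1 V_DS2 − I_D2 V_DS1) = I_D2 − I_D1, so λ = (0.349 − 0.323) / (0.323 × 6.36 − 0.349 × 2.29) = 0.026 / 1.26 = 0.0207 V⁻¹.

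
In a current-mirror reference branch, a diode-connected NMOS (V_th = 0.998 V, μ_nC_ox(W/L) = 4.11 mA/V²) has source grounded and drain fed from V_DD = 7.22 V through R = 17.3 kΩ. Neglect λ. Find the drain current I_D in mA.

I_D = 0.336 mA

With gate tied to drain, V_GS = V_DS ≥ V_GS − V_th, so the device is in saturation.
KCL at the drain: ½ k_n (V_GS − V_th)² = (V_DD − V_GS)/R.
Let x = V_GS − 0.998. Then 35.6 x² + x − 6.222 = 0, giving x = 0.405 V (positive root), so V_GS = 1.4 V.
I_D = (V_DD − V_GS)/R = (7.22 − 1.4) / 17.3 = 0.336 mA.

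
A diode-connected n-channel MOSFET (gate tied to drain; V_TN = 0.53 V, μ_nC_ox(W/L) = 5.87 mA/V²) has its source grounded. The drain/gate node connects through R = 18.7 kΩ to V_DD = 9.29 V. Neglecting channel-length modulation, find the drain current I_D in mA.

With gate tied to drain, V_GS = V_DS ≥ V_GS − V_TN, so the device is in saturation.
KCL at the drain: ½ k_n (V_GS − V_TN)² = (V_DD − V_GS)/R.
Let x = V_GS − 0.53. Then 54.9 x² + x − 8.76 = 0, giving x = 0.391 V (positive root), so V_GS = 0.921 V.
I_D = (V_DD − V_GS)/R = (9.29 − 0.921) / 18.7 = 0.448 mA.

I_D = 0.448 mA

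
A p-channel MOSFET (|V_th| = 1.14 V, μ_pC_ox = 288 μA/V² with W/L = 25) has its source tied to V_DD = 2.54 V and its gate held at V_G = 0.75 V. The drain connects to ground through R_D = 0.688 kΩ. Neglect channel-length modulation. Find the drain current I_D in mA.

I_D = 1.52 mA

V_SG = V_DD − V_G = 2.54 − 0.75 = 1.79 V, so V_ov = 1.79 − 1.14 = 0.65 V.
k_p = μ_pC_ox · (W/L) = 7.2 mA/V².
Assume saturation: I_D = ½ k_p V_ov² = 0.5 × 7.2 × 0.65² = 1.52 mA, giving V_SD = V_DD − I_D R_D = 2.54 − 1.52 × 0.688 = 1.49 V.
V_SD = 1.49 V ≥ V_ov = 0.65 V, confirming saturation.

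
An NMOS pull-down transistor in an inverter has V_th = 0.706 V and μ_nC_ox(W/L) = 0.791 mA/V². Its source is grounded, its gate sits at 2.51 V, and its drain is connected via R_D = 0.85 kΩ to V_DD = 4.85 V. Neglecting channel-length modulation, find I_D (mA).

I_D = 1.29 mA

V_GS = V_G = 2.51 V, so V_ov = 2.51 − 0.706 = 1.8 V.
Assume saturation: I_D = ½ k_n V_ov² = 0.5 × 0.791 × 1.8² = 1.29 mA, giving V_DS = V_DD − I_D R_D = 4.85 − 1.29 × 0.85 = 3.76 V.
V_DS = 3.76 V ≥ V_ov = 1.8 V, confirming saturation.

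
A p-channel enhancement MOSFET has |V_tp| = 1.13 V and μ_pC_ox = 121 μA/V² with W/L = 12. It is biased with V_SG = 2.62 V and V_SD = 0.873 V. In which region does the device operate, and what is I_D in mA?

k_p = μ_pC_ox · (W/L) = 1.452 mA/V².
V_ov = V_SG − |V_tp| = 2.62 − 1.13 = 1.49 V.
Since V_SD = 0.873 V < V_ov = 1.49 V, the device is in the triode region.
I_D = k_p [V_ov · V_SD − ½ V_SD²] = 1.452 × [1.49 × 0.873 − 0.5 × 0.873²] = 1.34 mA.

Triode; I_D = 1.34 mA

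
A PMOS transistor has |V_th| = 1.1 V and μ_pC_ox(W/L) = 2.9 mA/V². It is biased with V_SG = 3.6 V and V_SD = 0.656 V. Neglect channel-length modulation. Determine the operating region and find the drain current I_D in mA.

Triode; I_D = 4.13 mA

V_ov = V_SG − |V_th| = 3.6 − 1.1 = 2.5 V.
Since V_SD = 0.656 V < V_ov = 2.5 V, the device is in the triode region.
I_D = k_p [V_ov · V_SD − ½ V_SD²] = 2.9 × [2.5 × 0.656 − 0.5 × 0.656²] = 4.13 mA.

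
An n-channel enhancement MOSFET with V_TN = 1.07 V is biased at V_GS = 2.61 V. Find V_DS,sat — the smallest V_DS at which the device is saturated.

The boundary between triode and saturation is V_DS = V_GS − V_TN = V_ov.
V_ov = 2.61 − 1.07 = 1.54 V.

V_DS,sat = 1.54 V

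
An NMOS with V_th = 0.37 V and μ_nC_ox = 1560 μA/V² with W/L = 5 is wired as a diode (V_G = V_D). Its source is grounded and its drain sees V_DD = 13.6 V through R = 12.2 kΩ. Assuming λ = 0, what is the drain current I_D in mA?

I_D = 1.04 mA

With gate tied to drain, V_GS = V_DS ≥ V_GS − V_th, so the device is in saturation.
k_n = μ_nC_ox · (W/L) = 7.8 mA/V².
KCL at the drain: ½ k_n (V_GS − V_th)² = (V_DD − V_GS)/R.
Let x = V_GS − 0.37. Then 47.6 x² + x − 13.23 = 0, giving x = 0.517 V (positive root), so V_GS = 0.887 V.
I_D = (V_DD − V_GS)/R = (13.6 − 0.887) / 12.2 = 1.04 mA.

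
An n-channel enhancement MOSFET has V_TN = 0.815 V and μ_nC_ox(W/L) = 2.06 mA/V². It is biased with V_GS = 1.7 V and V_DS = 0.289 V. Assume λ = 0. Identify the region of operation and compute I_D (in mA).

V_ov = V_GS − V_TN = 1.7 − 0.815 = 0.885 V.
Since V_DS = 0.289 V < V_ov = 0.885 V, the device is in the triode region.
I_D = k_n [V_ov · V_DS − ½ V_DS²] = 2.06 × [0.885 × 0.289 − 0.5 × 0.289²] = 0.441 mA.

Triode; I_D = 0.441 mA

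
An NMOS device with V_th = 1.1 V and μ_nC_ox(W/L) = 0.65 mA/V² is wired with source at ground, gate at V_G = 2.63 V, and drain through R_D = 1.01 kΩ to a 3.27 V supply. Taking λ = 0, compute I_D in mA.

I_D = 0.761 mA

V_GS = V_G = 2.63 V, so V_ov = 2.63 − 1.1 = 1.53 V.
Assume saturation: I_D = ½ k_n V_ov² = 0.5 × 0.65 × 1.53² = 0.761 mA, giving V_DS = V_DD − I_D R_D = 3.27 − 0.761 × 1.01 = 2.5 V.
V_DS = 2.5 V ≥ V_ov = 1.53 V, confirming saturation.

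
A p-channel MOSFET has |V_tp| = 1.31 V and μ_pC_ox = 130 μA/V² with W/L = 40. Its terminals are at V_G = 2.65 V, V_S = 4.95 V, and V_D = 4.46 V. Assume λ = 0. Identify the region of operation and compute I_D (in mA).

Triode; I_D = 1.90 mA

V_SG = V_S − V_G = 4.95 − 2.65 = 2.3 V; V_SD = V_S − V_D = 4.95 − 4.46 = 0.49 V.
k_p = μ_pC_ox · (W/L) = 5.2 mA/V².
V_ov = V_SG − |V_tp| = 2.3 − 1.31 = 0.99 V.
Since V_SD = 0.49 V < V_ov = 0.99 V, the device is in the triode region.
I_D = k_p [V_ov · V_SD − ½ V_SD²] = 5.2 × [0.99 × 0.49 − 0.5 × 0.49²] = 1.9 mA.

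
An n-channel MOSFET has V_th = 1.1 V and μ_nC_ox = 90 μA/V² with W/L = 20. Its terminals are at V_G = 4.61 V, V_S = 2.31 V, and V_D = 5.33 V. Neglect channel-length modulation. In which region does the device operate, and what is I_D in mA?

Saturation; I_D = 1.30 mA

V_GS = V_G − V_S = 4.61 − 2.31 = 2.3 V; V_DS = V_D − V_S = 5.33 − 2.31 = 3.02 V.
k_n = μ_nC_ox · (W/L) = 1.8 mA/V².
V_ov = V_GS − V_th = 2.3 − 1.1 = 1.2 V.
Since V_DS = 3.02 V ≥ V_ov = 1.2 V, the device is in saturation.
I_D = ½ k_n V_ov² = 0.5 × 1.8 × 1.2² = 1.3 mA.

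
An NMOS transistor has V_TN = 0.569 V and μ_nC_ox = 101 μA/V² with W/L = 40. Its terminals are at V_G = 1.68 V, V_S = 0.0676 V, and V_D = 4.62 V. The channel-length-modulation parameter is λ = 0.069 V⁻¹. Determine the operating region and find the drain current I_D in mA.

V_GS = V_G − V_S = 1.68 − 0.0676 = 1.61 V; V_DS = V_D − V_S = 4.62 − 0.0676 = 4.55 V.
k_n = μ_nC_ox · (W/L) = 4.04 mA/V².
V_ov = V_GS − V_TN = 1.61 − 0.569 = 1.04 V.
Since V_DS = 4.55 V ≥ V_ov = 1.04 V, the device is in saturation.
I_D = ½ k_n V_ov² (1 + λ V_DS) = 0.5 × 4.04 × 1.04² × (1 + 0.069 × 4.55) = 2.89 mA.

Saturation; I_D = 2.89 mA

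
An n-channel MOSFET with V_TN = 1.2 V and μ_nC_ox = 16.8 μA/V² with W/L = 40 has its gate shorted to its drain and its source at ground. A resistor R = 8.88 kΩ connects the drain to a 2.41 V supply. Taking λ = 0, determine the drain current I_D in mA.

I_D = 0.0810 mA

With gate tied to drain, V_GS = V_DS ≥ V_GS − V_TN, so the device is in saturation.
k_n = μ_nC_ox · (W/L) = 0.672 mA/V².
KCL at the drain: ½ k_n (V_GS − V_TN)² = (V_DD − V_GS)/R.
Let x = V_GS − 1.2. Then 2.98 x² + x − 1.21 = 0, giving x = 0.491 V (positive root), so V_GS = 1.69 V.
I_D = (V_DD − V_GS)/R = (2.41 − 1.69) / 8.88 = 0.081 mA.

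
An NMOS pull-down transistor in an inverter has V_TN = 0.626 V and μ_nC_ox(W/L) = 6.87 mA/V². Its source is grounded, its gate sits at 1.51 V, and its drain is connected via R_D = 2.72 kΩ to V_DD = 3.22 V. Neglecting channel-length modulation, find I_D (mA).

V_GS = V_G = 1.51 V, so V_ov = 1.51 − 0.626 = 0.884 V.
Assume saturation: I_D = ½ k_n V_ov² = 0.5 × 6.87 × 0.884² = 2.68 mA, giving V_DS = V_DD − I_D R_D = 3.22 − 2.68 × 2.72 = -4.08 V.
But -4.08 V < V_ov = 0.884 V, so the device is actually in triode.
In triode I_D = k_n[V_ov V_DS − ½ V_DS²] and I_D = (V_DD − V_DS)/R_D. Equating: 9.34 V_DS² − 17.52 V_DS + 3.22 = 0, giving V_DS = 0.207 V (the root below V_ov).
I_D = (3.22 − 0.207) / 2.72 = 1.11 mA.

I_D = 1.11 mA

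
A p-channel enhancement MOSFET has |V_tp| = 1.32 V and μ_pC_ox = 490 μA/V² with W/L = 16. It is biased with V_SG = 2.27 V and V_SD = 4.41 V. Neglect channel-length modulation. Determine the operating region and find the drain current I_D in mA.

Saturation; I_D = 3.54 mA

k_p = μ_pC_ox · (W/L) = 7.84 mA/V².
V_ov = V_SG − |V_tp| = 2.27 − 1.32 = 0.95 V.
Since V_SD = 4.41 V ≥ V_ov = 0.95 V, the device is in saturation.
I_D = ½ k_p V_ov² = 0.5 × 7.84 × 0.95² = 3.54 mA.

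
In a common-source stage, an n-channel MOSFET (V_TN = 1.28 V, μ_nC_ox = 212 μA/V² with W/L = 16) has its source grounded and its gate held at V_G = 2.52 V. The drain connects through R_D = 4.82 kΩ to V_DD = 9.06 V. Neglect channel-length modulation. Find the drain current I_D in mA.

I_D = 1.77 mA

V_GS = V_G = 2.52 V, so V_ov = 2.52 − 1.28 = 1.24 V.
k_n = μ_nC_ox · (W/L) = 3.392 mA/V².
Assume saturation: I_D = ½ k_n V_ov² = 0.5 × 3.392 × 1.24² = 2.61 mA, giving V_DS = V_DD − I_D R_D = 9.06 − 2.61 × 4.82 = -3.51 V.
But -3.51 V < V_ov = 1.24 V, so the device is actually in triode.
In triode I_D = k_n[V_ov V_DS − ½ V_DS²] and I_D = (V_DD − V_DS)/R_D. Equating: 8.17 V_DS² − 21.27 V_DS + 9.06 = 0, giving V_DS = 0.536 V (the root below V_ov).
I_D = (9.06 − 0.536) / 4.82 = 1.77 mA.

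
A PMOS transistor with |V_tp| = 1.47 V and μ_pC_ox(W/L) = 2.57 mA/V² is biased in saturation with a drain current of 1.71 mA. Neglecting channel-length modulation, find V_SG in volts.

In saturation I_D = ½ k_p (V_SG − |V_tp|)², so V_SG − |V_tp| = √(2 I_D / k_p) = √(2 × 1.71 / 2.57) = 1.15 V.
V_SG = 1.47 + 1.15 = 2.62 V.

V_SG = 2.62 V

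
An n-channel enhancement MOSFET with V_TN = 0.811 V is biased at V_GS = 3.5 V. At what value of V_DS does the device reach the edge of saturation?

The boundary between triode and saturation is V_DS = V_GS − V_TN = V_ov.
V_ov = 3.5 − 0.811 = 2.69 V.

V_DS,sat = 2.69 V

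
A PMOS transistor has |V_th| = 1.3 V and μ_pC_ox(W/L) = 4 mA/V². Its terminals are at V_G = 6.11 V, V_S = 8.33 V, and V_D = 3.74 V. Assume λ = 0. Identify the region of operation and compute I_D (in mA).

Saturation; I_D = 1.69 mA

V_SG = V_S − V_G = 8.33 − 6.11 = 2.22 V; V_SD = V_S − V_D = 8.33 − 3.74 = 4.59 V.
V_ov = V_SG − |V_th| = 2.22 − 1.3 = 0.92 V.
Since V_SD = 4.59 V ≥ V_ov = 0.92 V, the device is in saturation.
I_D = ½ k_p V_ov² = 0.5 × 4 × 0.92² = 1.69 mA.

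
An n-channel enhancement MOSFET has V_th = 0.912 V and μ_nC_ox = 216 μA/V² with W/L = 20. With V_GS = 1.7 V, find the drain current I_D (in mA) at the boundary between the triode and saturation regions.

I_D = 1.34 mA

At the boundary V_DS = V_ov = V_GS − V_th = 1.7 − 0.912 = 0.788 V.
k_n = μ_nC_ox · (W/L) = 4.32 mA/V².
I_D = ½ k_n V_ov² = 0.5 × 4.32 × 0.788² = 1.34 mA.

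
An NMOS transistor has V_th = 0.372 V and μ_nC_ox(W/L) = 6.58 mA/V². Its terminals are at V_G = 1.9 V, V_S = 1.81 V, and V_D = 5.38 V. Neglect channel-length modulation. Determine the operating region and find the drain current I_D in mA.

V_GS = V_G − V_S = 1.9 − 1.81 = 0.09 V; V_DS = V_D − V_S = 5.38 − 1.81 = 3.57 V.
V_GS = 0.09 V < V_th = 0.372 V, so the transistor is in cutoff.

Cutoff; I_D = 0 mA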